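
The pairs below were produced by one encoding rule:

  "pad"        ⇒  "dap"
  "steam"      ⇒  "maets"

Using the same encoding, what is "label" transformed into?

The output letters match the input read backwards: pad reversed is dap. It's just the letters in reverse order.
On label: reverse → lebal.

lebal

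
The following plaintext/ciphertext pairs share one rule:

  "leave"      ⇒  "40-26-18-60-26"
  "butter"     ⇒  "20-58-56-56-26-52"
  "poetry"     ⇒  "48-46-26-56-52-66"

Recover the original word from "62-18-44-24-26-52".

wander

l(#12)→40 and e(#5)→26: differences scale by 2, so n = 2·pos + 16. The formula is n = 2×(alphabet index, a=1) + 16.
Undoing it on 62-18-44-24-26-52: 62→(62−16)÷2=23=w, 18→(18−16)÷2=1=a, 44→(44−16)÷2=14=n, 24→(24−16)÷2=4=d, 26→(26−16)÷2=5=e, 52→(52−16)÷2=18=r.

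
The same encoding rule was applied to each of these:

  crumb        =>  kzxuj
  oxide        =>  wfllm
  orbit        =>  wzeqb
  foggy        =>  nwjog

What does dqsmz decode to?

viper

It's a Vigenère-style cipher with numeric key [8,8,3]: position i shifts by key[i mod 3].
Undoing it on dqsmz: d−8=v, q−8=i, s−3=p, m−8=e, z−8=r.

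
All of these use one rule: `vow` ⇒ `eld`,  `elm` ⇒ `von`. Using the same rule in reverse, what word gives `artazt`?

zigzag

Each pair mirrors across the alphabet (v↔e, o↔l, w↔d): positions sum to 25. This is the alphabet-reversal cipher (Atbash): a becomes z, b becomes y, etc.
Reversing it on artazt: a↔z, r↔i, t↔g, a↔z, z↔a, t↔g.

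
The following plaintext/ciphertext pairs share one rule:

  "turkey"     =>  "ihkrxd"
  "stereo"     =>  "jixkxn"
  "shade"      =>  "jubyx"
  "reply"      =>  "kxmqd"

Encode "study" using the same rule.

This is an affine cipher: with a=0,…,z=25, each position x becomes (25x+1) mod 26.
On study: s(18)→25·18+1≡9=j; t(19)→25·19+1≡8=i; u(20)→25·20+1≡7=h; d(3)→25·3+1≡24=y; y(24)→25·24+1≡3=d (all mod 26).

jihyd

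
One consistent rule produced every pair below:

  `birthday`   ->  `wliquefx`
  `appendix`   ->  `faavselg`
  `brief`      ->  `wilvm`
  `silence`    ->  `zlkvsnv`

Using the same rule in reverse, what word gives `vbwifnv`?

embrace

b(1)→w(22) and i(8)→l(11) fit y≡17x+5 (mod 26); the inverse of 17 mod 26 is 23. Treating letters as 0–25, the rule is x ↦ 17x + 5 (mod 26).
Reversing it on vbwifnv: v(21)→23·(21−5)≡4=e; b(1)→23·(1−5)≡12=m; w(22)→23·(22−5)≡1=b; i(8)→23·(8−5)≡17=r; f(5)→23·(5−5)≡0=a; n(13)→23·(13−5)≡2=c; v(21)→23·(21−5)≡4=e (all mod 26).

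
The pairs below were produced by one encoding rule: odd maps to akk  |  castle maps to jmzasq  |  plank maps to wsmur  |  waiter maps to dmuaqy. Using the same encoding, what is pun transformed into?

The shift depends on letter class: consonant d→k is +7, but vowel o→a is +12. The rule splits by letter class: vowels +12, consonants +7.
Applying it to pun: p(cons)+7=w, u(vowel)+12=g, n(cons)+7=u.

wgu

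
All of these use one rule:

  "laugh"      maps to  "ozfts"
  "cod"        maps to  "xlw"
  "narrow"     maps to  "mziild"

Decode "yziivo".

Each pair mirrors across the alphabet (l↔o, a↔z, u↔f): positions sum to 25. This is the alphabet-reversal cipher (Atbash): a becomes z, b becomes y, etc.
Undoing it on yziivo: y↔b, z↔a, i↔r, i↔r, v↔e, o↔l.

barrel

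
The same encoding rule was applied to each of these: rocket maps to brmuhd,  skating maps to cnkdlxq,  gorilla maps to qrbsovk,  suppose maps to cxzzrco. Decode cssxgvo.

spindle

Shifts by position in rocket: pos 0: r→b (+10), pos 1: o→r (+3), pos 2: c→m (+10), pos 3: k→u (+10), pos 4: e→h (+3), pos 5: t→d (+10) — repeating every 3. A repeating key of period 3 is used — shifts +10, +3, +10 over and over.
Decoding cssxgvo: c−10=s, s−3=p, s−10=i, x−10=n, g−3=d, v−10=l, o−10=e.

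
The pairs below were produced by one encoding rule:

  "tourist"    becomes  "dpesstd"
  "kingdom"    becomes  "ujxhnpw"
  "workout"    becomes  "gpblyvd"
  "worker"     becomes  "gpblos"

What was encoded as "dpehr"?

The shifts repeat in a cycle of length 2: positions 0,1,… shift by +10, +1, then the pattern repeats.
Undoing it on dpehr: d−10=t, p−1=o, e−10=u, h−1=g, r−10=h.

tough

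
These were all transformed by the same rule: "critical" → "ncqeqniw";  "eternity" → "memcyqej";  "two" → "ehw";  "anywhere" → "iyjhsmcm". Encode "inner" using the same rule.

qyymc

The shift depends on letter class: consonant c→n is +11, but vowel i→q is +8. Vowels shift forward by 8 and consonants shift forward by 11.
For inner: i(vowel)+8=q, n(cons)+11=y, n(cons)+11=y, e(vowel)+8=m, r(cons)+11=c.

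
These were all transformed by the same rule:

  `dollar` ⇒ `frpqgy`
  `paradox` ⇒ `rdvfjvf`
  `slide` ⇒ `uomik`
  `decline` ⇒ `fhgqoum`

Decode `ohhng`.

media

In dollar: d→f is +2, o→r is +3, l→p is +4, l→q is +5 — the shift increases by 1 each position. The shift increases by 1 at each position, starting from +2: 2, 3, 4, ….
Undoing it on ohhng: o−2=m, h−3=e, h−4=d, n−5=i, g−6=a.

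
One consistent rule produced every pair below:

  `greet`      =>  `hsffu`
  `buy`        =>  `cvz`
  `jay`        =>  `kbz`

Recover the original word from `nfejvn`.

Compare letters: g→h is +1, r→s is +1, e→f is +1 — a constant shift. This is a Caesar cipher with shift 1.
Reversing it on nfejvn: n−1=m, f−1=e, e−1=d, j−1=i, v−1=u, n−1=m.

medium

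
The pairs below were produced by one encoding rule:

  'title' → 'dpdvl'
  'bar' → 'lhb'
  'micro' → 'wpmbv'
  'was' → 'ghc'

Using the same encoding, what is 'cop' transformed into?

mvz

The shift depends on letter class: consonant t→d is +10, but vowel i→p is +7. The rule splits by letter class: vowels +7, consonants +10.
Applying it to cop: c(cons)+10=m, o(vowel)+7=v, p(cons)+10=z.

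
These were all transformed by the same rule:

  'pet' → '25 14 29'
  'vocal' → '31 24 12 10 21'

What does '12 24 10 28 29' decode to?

coast

Each letter is replaced by its alphabet position (a=1..z=26) + 9.
Undoing it on 12 24 10 28 29: 12→(12−9)÷1=3=c, 24→(24−9)÷1=15=o, 10→(10−9)÷1=1=a, 28→(28−9)÷1=19=s, 29→(29−9)÷1=20=t.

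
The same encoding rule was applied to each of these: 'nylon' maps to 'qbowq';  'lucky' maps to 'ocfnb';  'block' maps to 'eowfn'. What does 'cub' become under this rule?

fce

The rule splits by letter class: vowels +8, consonants +3.
On cub: c(cons)+3=f, u(vowel)+8=c, b(cons)+3=e.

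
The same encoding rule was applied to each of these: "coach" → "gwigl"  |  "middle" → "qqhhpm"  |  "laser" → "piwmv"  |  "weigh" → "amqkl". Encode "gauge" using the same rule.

kickm

The rule splits by letter class: vowels +8, consonants +4.
Applying it to gauge: g(cons)+4=k, a(vowel)+8=i, u(vowel)+8=c, g(cons)+4=k, e(vowel)+8=m.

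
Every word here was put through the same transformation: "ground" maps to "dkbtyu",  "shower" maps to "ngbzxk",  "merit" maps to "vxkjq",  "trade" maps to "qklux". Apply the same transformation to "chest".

rgxnq

g(6)→d(3) and r(17)→k(10) fit y≡3x+11 (mod 26); the inverse of 3 mod 26 is 9. Treating letters as 0–25, the rule is x ↦ 3x + 11 (mod 26).
On chest: c(2)→3·2+11≡17=r; h(7)→3·7+11≡6=g; e(4)→3·4+11≡23=x; s(18)→3·18+11≡13=n; t(19)→3·19+11≡16=q (all mod 26).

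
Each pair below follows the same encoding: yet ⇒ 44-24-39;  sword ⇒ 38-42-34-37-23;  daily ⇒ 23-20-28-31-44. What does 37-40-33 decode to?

run

Each letter is replaced by its alphabet position (a=1..z=26) + 19.
Decoding 37-40-33: 37→(37−19)÷1=18=r, 40→(40−19)÷1=21=u, 33→(33−19)÷1=14=n.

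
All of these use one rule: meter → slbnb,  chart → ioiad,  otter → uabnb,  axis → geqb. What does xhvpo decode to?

In meter: m→s is +6, e→l is +7, t→b is +8, e→n is +9 — the shift increases by 1 each position. Letter i (0-indexed) is shifted by i+6, so successive shifts are 6, 7, 8, ….
Reversing it on xhvpo: x−6=r, h−7=a, v−8=n, p−9=g, o−10=e.

range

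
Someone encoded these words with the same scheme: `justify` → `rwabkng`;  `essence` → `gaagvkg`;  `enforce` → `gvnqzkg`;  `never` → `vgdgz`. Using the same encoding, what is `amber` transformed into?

The shift depends on letter class: consonant j→r is +8, but vowel u→w is +2. Two shifts are in play — +2 for a/e/i/o/u, +8 for every other letter.
Applying it to amber: a(vowel)+2=c, m(cons)+8=u, b(cons)+8=j, e(vowel)+2=g, r(cons)+8=z.

cujgz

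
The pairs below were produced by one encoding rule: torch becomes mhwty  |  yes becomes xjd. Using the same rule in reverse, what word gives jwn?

ire

The output letters match the input read backwards, each shifted +5: torch reversed is hcrot. Read the word backwards and shift each letter +5.
Reversing it on jwn: shift back: j−5=e, w−5=r, n−5=i → eri; then reverse → ire.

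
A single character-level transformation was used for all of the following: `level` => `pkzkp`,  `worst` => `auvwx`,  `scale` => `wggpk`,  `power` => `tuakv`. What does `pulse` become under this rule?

The shift depends on letter class: consonant l→p is +4, but vowel e→k is +6. The rule splits by letter class: vowels +6, consonants +4.
On pulse: p(cons)+4=t, u(vowel)+6=a, l(cons)+4=p, s(cons)+4=w, e(vowel)+6=k.

tapwk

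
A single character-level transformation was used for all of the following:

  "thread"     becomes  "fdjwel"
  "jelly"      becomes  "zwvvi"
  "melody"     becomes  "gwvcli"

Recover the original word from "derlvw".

Treating letters as 0–25, the rule is x ↦ 11x + 4 (mod 26).
Undoing it on derlvw: d(3)→19·(3−4)≡7=h; e(4)→19·(4−4)≡0=a; r(17)→19·(17−4)≡13=n; l(11)→19·(11−4)≡3=d; v(21)→19·(21−4)≡11=l; w(22)→19·(22−4)≡4=e (all mod 26).

handle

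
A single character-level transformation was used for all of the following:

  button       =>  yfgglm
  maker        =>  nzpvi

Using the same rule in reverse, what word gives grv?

tie

Each letter is replaced by its mirror in the alphabet: a↔z, b↔y, c↔x, and so on (the Atbash cipher).
Undoing it on grv: g↔t, r↔i, v↔e.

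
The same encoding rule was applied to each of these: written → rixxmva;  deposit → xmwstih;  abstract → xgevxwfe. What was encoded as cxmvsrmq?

minority

The output letters match the input read backwards, each shifted +4: written reversed is nettirw. The word is reversed, then every letter is shifted forward by 4.
Reversing it on cxmvsrmq: shift back: c−4=y, x−4=t, m−4=i, v−4=r, s−4=o, r−4=n, m−4=i, q−4=m → ytironim; then reverse → minority.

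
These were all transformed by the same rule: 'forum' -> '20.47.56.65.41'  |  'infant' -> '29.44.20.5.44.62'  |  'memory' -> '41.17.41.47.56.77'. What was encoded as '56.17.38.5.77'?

relay

With a=1..z=26, the number is 3·pos + 2.
Reversing it on 56.17.38.5.77: 56→(56−2)÷3=18=r, 17→(17−2)÷3=5=e, 38→(38−2)÷3=12=l, 5→(5−2)÷3=1=a, 77→(77−2)÷3=25=y.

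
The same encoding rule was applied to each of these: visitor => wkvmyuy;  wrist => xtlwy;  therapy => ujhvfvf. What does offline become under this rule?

phipntl

In visitor: v→w is +1, i→k is +2, s→v is +3, i→m is +4 — the shift increases by 1 each position. Each letter shifts forward by (position + 1), i.e. 1, 2, 3, … — the shift grows by one for each successive letter.
On offline: o+1=p, f+2=h, f+3=i, l+4=p, i+5=n, n+6=t, e+7=l.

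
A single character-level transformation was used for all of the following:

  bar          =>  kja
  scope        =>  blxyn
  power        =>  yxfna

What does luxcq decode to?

This is a Caesar cipher with shift 9.
Reversing it on luxcq: l−9=c, u−9=l, x−9=o, c−9=t, q−9=h.

cloth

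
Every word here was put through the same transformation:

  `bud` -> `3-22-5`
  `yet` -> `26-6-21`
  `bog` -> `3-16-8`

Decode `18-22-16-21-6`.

b is letter #2 and maps to 3: an offset of 1. The number is (letter's place in the alphabet, a=1) + 1.
Undoing it on 18-22-16-21-6: 18→(18−1)÷1=17=q, 22→(22−1)÷1=21=u, 16→(16−1)÷1=15=o, 21→(21−1)÷1=20=t, 6→(6−1)÷1=5=e.

quote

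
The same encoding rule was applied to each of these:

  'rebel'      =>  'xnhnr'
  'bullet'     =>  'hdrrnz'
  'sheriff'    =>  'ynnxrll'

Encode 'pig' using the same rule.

The shift depends on letter class: consonant r→x is +6, but vowel e→n is +9. Two shifts are in play — +9 for a/e/i/o/u, +6 for every other letter.
On pig: p(cons)+6=v, i(vowel)+9=r, g(cons)+6=m.

vrm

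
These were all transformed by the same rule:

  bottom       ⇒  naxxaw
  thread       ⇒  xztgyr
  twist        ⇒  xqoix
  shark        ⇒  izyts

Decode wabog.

movie

Each letter's alphabet position (a=0..z=25) is mapped through 15·x+24 mod 26 — an affine cipher.
Undoing it on wabog: w(22)→7·(22−24)≡12=m; a(0)→7·(0−24)≡14=o; b(1)→7·(1−24)≡21=v; o(14)→7·(14−24)≡8=i; g(6)→7·(6−24)≡4=e (all mod 26).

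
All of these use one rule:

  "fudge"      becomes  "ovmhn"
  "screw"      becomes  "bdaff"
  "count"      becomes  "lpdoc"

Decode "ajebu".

Shifts by position in fudge: pos 0: f→o (+9), pos 1: u→v (+1), pos 2: d→m (+9), pos 3: g→h (+1) — repeating every 2. It's a Vigenère-style cipher with numeric key [9,1]: position i shifts by key[i mod 2].
Decoding ajebu: a−9=r, j−1=i, e−9=v, b−1=a, u−9=l.

rival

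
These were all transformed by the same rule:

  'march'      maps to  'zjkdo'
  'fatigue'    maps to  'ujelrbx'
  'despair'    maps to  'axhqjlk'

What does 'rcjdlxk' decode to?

glacier

m(12)→z(25) and a(0)→j(9) fit y≡23x+9 (mod 26); the inverse of 23 mod 26 is 17. Treating letters as 0–25, the rule is x ↦ 23x + 9 (mod 26).
Undoing it on rcjdlxk: r(17)→17·(17−9)≡6=g; c(2)→17·(2−9)≡11=l; j(9)→17·(9−9)≡0=a; d(3)→17·(3−9)≡2=c; l(11)→17·(11−9)≡8=i; x(23)→17·(23−9)≡4=e; k(10)→17·(10−9)≡17=r (all mod 26).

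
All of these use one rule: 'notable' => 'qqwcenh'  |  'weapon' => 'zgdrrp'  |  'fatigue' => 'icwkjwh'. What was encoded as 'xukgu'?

Shifts by position in notable: pos 0: n→q (+3), pos 1: o→q (+2), pos 2: t→w (+3), pos 3: a→c (+2) — repeating every 2. The shifts repeat in a cycle of length 2: positions 0,1,… shift by +3, +2, then the pattern repeats.
Decoding xukgu: x−3=u, u−2=s, k−3=h, g−2=e, u−3=r.

usher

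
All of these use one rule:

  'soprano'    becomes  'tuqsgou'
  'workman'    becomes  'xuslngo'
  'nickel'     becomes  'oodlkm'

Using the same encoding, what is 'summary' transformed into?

tanngsz

The shift depends on letter class: consonant s→t is +1, but vowel o→u is +6. The rule splits by letter class: vowels +6, consonants +1.
For summary: s(cons)+1=t, u(vowel)+6=a, m(cons)+1=n, m(cons)+1=n, a(vowel)+6=g, r(cons)+1=s, y(cons)+1=z.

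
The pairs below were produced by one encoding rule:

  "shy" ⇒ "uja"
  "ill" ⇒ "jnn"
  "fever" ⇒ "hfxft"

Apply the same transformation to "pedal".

rffbn

The shift depends on letter class: consonant s→u is +2, but vowel i→j is +1. The rule splits by letter class: vowels +1, consonants +2.
For pedal: p(cons)+2=r, e(vowel)+1=f, d(cons)+2=f, a(vowel)+1=b, l(cons)+2=n.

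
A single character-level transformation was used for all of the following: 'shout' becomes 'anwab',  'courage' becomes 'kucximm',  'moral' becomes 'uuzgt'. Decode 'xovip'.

pinch

The shifts repeat in a cycle of length 2: positions 0,1,… shift by +8, +6, then the pattern repeats.
Decoding xovip: x−8=p, o−6=i, v−8=n, i−6=c, p−8=h.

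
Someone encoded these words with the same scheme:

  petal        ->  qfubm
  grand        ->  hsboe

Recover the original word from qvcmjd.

Every letter moves 1 place later in the alphabet, wrapping around z→a.
Reversing it on qvcmjd: q−1=p, v−1=u, c−1=b, m−1=l, j−1=i, d−1=c.

public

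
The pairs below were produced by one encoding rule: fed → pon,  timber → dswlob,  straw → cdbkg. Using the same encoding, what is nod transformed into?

xyn

Compare letters: f→p is +10, e→o is +10, d→n is +10 — a constant shift. Every letter moves 10 places later in the alphabet, wrapping around z→a.
On nod: n+10=x, o+10=y, d+10=n.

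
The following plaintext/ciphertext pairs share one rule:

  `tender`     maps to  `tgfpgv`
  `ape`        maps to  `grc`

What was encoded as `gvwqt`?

route

The output letters match the input read backwards, each shifted +2: tender reversed is rednet. Read the word backwards and shift each letter +2.
Decoding gvwqt: shift back: g−2=e, v−2=t, w−2=u, q−2=o, t−2=r → etuor; then reverse → route.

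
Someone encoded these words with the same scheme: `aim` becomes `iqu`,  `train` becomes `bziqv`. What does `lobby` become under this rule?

twjjg

Compare letters: a→i is +8, i→q is +8, m→u is +8 — a constant shift. Each letter is shifted forward by 8 in the alphabet (a Caesar shift of +8).
For lobby: l+8=t, o+8=w, b+8=j, b+8=j, y+8=g.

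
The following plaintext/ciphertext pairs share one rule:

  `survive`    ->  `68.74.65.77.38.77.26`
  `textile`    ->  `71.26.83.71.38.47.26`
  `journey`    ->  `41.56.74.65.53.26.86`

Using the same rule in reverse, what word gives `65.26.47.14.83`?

relax

s(#19)→68 and u(#21)→74: differences scale by 3, so n = 3·pos + 11. Each letter becomes 3×(its alphabet position, a=1..z=26) + 11.
Decoding 65.26.47.14.83: 65→(65−11)÷3=18=r, 26→(26−11)÷3=5=e, 47→(47−11)÷3=12=l, 14→(14−11)÷3=1=a, 83→(83−11)÷3=24=x.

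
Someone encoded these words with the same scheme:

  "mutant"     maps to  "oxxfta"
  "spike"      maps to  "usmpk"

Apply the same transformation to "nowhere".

Letter i (0-indexed) is shifted by i+2, so successive shifts are 2, 3, 4, ….
For nowhere: n+2=p, o+3=r, w+4=a, h+5=m, e+6=k, r+7=y, e+8=m.

pramkym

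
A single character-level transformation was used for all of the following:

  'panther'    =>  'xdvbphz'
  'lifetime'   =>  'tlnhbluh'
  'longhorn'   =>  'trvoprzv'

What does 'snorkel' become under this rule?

The shift depends on letter class: consonant p→x is +8, but vowel a→d is +3. Two shifts are in play — +3 for a/e/i/o/u, +8 for every other letter.
For snorkel: s(cons)+8=a, n(cons)+8=v, o(vowel)+3=r, r(cons)+8=z, k(cons)+8=s, e(vowel)+3=h, l(cons)+8=t.

avrzsht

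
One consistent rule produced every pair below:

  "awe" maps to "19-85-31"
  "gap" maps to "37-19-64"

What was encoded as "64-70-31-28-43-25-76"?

a(#1)→19 and w(#23)→85: differences scale by 3, so n = 3·pos + 16. The formula is n = 3×(alphabet index, a=1) + 16.
Decoding 64-70-31-28-43-25-76: 64→(64−16)÷3=16=p, 70→(70−16)÷3=18=r, 31→(31−16)÷3=5=e, 28→(28−16)÷3=4=d, 43→(43−16)÷3=9=i, 25→(25−16)÷3=3=c, 76→(76−16)÷3=20=t.

predict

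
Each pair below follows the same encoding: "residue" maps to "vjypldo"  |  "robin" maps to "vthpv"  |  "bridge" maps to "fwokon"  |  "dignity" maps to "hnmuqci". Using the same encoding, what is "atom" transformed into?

eyut

In residue: r→v is +4, e→j is +5, s→y is +6, i→p is +7 — the shift increases by 1 each position. The shift increases by 1 at each position, starting from +4: 4, 5, 6, ….
Applying it to atom: a+4=e, t+5=y, o+6=u, m+7=t.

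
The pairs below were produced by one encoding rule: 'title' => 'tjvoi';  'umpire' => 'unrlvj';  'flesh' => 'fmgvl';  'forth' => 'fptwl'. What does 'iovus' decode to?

In title: t→t is +0, i→j is +1, t→v is +2, l→o is +3 — the shift increases by 1 each position. The shift increases by 1 at each position, starting from +0: 0, 1, 2, ….
Decoding iovus: i−0=i, o−1=n, v−2=t, u−3=r, s−4=o.

intro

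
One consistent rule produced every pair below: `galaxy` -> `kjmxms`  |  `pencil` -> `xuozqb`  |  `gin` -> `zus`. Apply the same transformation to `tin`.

The output letters match the input read backwards, each shifted +12: galaxy reversed is yxalag. The word is reversed, then every letter is shifted forward by 12.
Applying it to tin: reverse → nit; then shift: n+12=z, i+12=u, t+12=f.

zuf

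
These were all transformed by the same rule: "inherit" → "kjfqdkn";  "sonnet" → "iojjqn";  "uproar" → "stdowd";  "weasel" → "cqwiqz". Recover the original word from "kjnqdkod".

i(8)→k(10) and n(13)→j(9) fit y≡5x+22 (mod 26); the inverse of 5 mod 26 is 21. Treating letters as 0–25, the rule is x ↦ 5x + 22 (mod 26).
Reversing it on kjnqdkod: k(10)→21·(10−22)≡8=i; j(9)→21·(9−22)≡13=n; n(13)→21·(13−22)≡19=t; q(16)→21·(16−22)≡4=e; d(3)→21·(3−22)≡17=r; k(10)→21·(10−22)≡8=i; o(14)→21·(14−22)≡14=o; d(3)→21·(3−22)≡17=r (all mod 26).

interior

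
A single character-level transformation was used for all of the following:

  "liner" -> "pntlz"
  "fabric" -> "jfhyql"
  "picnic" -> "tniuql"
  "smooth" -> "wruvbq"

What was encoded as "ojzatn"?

In liner: l→p is +4, i→n is +5, n→t is +6, e→l is +7 — the shift increases by 1 each position. Letter i (0-indexed) is shifted by i+4, so successive shifts are 4, 5, 6, ….
Undoing it on ojzatn: o−4=k, j−5=e, z−6=t, a−7=t, t−8=l, n−9=e.

kettle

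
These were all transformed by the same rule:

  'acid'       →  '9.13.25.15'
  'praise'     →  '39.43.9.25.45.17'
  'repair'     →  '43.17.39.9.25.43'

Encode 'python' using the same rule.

39.57.47.23.37.35

a(#1)→9 and c(#3)→13: differences scale by 2, so n = 2·pos + 7. The formula is n = 2×(alphabet index, a=1) + 7.
On python: p=16→39, y=25→57, t=20→47, h=8→23, o=15→37, n=14→35.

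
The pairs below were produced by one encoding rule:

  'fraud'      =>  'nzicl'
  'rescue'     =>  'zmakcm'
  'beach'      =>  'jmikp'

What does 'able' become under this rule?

Each letter is shifted forward by 8 in the alphabet (a Caesar shift of +8).
For able: a+8=i, b+8=j, l+8=t, e+8=m.

ijtm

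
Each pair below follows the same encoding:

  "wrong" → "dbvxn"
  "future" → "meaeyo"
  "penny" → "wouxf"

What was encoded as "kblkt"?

dream

Shifts by position in wrong: pos 0: w→d (+7), pos 1: r→b (+10), pos 2: o→v (+7), pos 3: n→x (+10) — repeating every 2. A repeating key of period 2 is used — shifts +7, +10 over and over.
Decoding kblkt: k−7=d, b−10=r, l−7=e, k−10=a, t−7=m.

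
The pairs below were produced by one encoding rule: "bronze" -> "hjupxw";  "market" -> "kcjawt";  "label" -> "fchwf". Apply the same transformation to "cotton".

b(1)→h(7) and r(17)→j(9) fit y≡5x+2 (mod 26); the inverse of 5 mod 26 is 21. Each letter's alphabet position (a=0..z=25) is mapped through 5·x+2 mod 26 — an affine cipher.
For cotton: c(2)→5·2+2≡12=m; o(14)→5·14+2≡20=u; t(19)→5·19+2≡19=t; t(19)→5·19+2≡19=t; o(14)→5·14+2≡20=u; n(13)→5·13+2≡15=p (all mod 26).

muttup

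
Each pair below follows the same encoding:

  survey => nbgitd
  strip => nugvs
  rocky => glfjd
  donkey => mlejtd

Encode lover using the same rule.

qlitg

s(18)→n(13) and u(20)→b(1) fit y≡7x+17 (mod 26); the inverse of 7 mod 26 is 15. Treating letters as 0–25, the rule is x ↦ 7x + 17 (mod 26).
For lover: l(11)→7·11+17≡16=q; o(14)→7·14+17≡11=l; v(21)→7·21+17≡8=i; e(4)→7·4+17≡19=t; r(17)→7·17+17≡6=g (all mod 26).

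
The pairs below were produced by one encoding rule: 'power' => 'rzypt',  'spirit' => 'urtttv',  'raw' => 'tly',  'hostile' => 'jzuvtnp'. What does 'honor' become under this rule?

The shift depends on letter class: consonant p→r is +2, but vowel o→z is +11. The rule splits by letter class: vowels +11, consonants +2.
On honor: h(cons)+2=j, o(vowel)+11=z, n(cons)+2=p, o(vowel)+11=z, r(cons)+2=t.

jzpzt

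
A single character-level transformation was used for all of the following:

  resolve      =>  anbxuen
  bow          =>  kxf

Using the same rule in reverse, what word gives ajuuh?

Compare letters: r→a is +9, e→n is +9, s→b is +9 — a constant shift. Each letter is shifted forward by 9 in the alphabet (a Caesar shift of +9).
Decoding ajuuh: a−9=r, j−9=a, u−9=l, u−9=l, h−9=y.

rally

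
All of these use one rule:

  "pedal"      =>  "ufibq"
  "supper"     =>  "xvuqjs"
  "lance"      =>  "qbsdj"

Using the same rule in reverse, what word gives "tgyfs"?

often

Shifts by position in pedal: pos 0: p→u (+5), pos 1: e→f (+1), pos 2: d→i (+5), pos 3: a→b (+1) — repeating every 2. It's a Vigenère-style cipher with numeric key [5,1]: position i shifts by key[i mod 2].
Undoing it on tgyfs: t−5=o, g−1=f, y−5=t, f−1=e, s−5=n.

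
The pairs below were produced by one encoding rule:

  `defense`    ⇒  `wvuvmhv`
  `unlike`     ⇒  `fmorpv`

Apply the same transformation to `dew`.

wvd

Each pair mirrors across the alphabet (d↔w, e↔v, f↔u): positions sum to 25. This is the alphabet-reversal cipher (Atbash): a becomes z, b becomes y, etc.
For dew: d↔w, e↔v, w↔d.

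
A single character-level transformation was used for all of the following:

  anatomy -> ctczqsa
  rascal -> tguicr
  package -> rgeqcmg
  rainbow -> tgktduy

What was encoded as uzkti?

It's a Vigenère-style cipher with numeric key [2,6]: position i shifts by key[i mod 2].
Undoing it on uzkti: u−2=s, z−6=t, k−2=i, t−6=n, i−2=g.

sting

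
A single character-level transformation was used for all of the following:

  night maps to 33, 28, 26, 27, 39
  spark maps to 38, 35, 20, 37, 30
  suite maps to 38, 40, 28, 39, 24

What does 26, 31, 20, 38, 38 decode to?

The number is (letter's place in the alphabet, a=1) + 19.
Decoding 26, 31, 20, 38, 38: 26→(26−19)÷1=7=g, 31→(31−19)÷1=12=l, 20→(20−19)÷1=1=a, 38→(38−19)÷1=19=s, 38→(38−19)÷1=19=s.

glass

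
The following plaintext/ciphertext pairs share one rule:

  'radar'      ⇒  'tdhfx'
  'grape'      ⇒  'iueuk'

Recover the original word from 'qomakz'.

In radar: r→t is +2, a→d is +3, d→h is +4, a→f is +5 — the shift increases by 1 each position. Each letter shifts forward by (position + 2), i.e. 2, 3, 4, … — the shift grows by one for each successive letter.
Undoing it on qomakz: q−2=o, o−3=l, m−4=i, a−5=v, k−6=e, z−7=s.

olives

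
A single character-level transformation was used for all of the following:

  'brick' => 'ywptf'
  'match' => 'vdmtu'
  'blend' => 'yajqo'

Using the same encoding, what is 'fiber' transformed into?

epyjw

b(1)→y(24) and r(17)→w(22) fit y≡21x+3 (mod 26); the inverse of 21 mod 26 is 5. Treating letters as 0–25, the rule is x ↦ 21x + 3 (mod 26).
On fiber: f(5)→21·5+3≡4=e; i(8)→21·8+3≡15=p; b(1)→21·1+3≡24=y; e(4)→21·4+3≡9=j; r(17)→21·17+3≡22=w (all mod 26).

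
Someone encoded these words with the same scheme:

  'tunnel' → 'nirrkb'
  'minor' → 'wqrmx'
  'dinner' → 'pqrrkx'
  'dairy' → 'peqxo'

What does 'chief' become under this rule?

t(19)→n(13) and u(20)→i(8) fit y≡21x+4 (mod 26); the inverse of 21 mod 26 is 5. This is an affine cipher: with a=0,…,z=25, each position x becomes (21x+4) mod 26.
Applying it to chief: c(2)→21·2+4≡20=u; h(7)→21·7+4≡21=v; i(8)→21·8+4≡16=q; e(4)→21·4+4≡10=k; f(5)→21·5+4≡5=f (all mod 26).

uvqkf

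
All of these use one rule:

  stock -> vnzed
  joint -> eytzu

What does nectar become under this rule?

clenpy

The output letters match the input read backwards, each shifted +11: stock reversed is kcots. Two steps: reverse the string, then apply a Caesar shift of +11.
On nectar: reverse → ratcen; then shift: r+11=c, a+11=l, t+11=e, c+11=n, e+11=p, n+11=y.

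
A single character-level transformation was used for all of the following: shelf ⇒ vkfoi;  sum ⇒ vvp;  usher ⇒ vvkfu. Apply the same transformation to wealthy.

The shift depends on letter class: consonant s→v is +3, but vowel e→f is +1. Vowels shift forward by 1 and consonants shift forward by 3.
On wealthy: w(cons)+3=z, e(vowel)+1=f, a(vowel)+1=b, l(cons)+3=o, t(cons)+3=w, h(cons)+3=k, y(cons)+3=b.

zfbowkb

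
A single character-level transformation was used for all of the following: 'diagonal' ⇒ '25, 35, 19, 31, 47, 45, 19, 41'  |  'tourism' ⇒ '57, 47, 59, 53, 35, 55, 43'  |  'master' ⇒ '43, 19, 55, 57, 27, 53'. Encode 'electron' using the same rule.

d(#4)→25 and i(#9)→35: differences scale by 2, so n = 2·pos + 17. The formula is n = 2×(alphabet index, a=1) + 17.
Applying it to electron: e=5→27, l=12→41, e=5→27, c=3→23, t=20→57, r=18→53, o=15→47, n=14→45.

27, 41, 27, 23, 57, 53, 47, 45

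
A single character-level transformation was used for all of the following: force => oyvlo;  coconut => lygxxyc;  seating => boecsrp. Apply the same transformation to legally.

Shifts by position in force: pos 0: f→o (+9), pos 1: o→y (+10), pos 2: r→v (+4), pos 3: c→l (+9), pos 4: e→o (+10) — repeating every 3. It's a Vigenère-style cipher with numeric key [9,10,4]: position i shifts by key[i mod 3].
On legally: l+9=u, e+10=o, g+4=k, a+9=j, l+10=v, l+4=p, y+9=h.

uokjvph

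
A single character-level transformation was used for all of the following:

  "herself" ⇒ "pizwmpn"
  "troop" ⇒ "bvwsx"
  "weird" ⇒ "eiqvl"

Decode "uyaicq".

museum

The shifts repeat in a cycle of length 2: positions 0,1,… shift by +8, +4, then the pattern repeats.
Reversing it on uyaicq: u−8=m, y−4=u, a−8=s, i−4=e, c−8=u, q−4=m.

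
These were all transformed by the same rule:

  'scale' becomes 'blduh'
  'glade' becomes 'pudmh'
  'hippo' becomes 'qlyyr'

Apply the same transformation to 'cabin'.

ldklw

The shift depends on letter class: consonant s→b is +9, but vowel a→d is +3. The rule splits by letter class: vowels +3, consonants +9.
Applying it to cabin: c(cons)+9=l, a(vowel)+3=d, b(cons)+9=k, i(vowel)+3=l, n(cons)+9=w.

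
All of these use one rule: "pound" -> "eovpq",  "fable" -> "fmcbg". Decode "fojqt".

The output letters match the input read backwards, each shifted +1: pound reversed is dnuop. The word is reversed, then every letter is shifted forward by 1.
Reversing it on fojqt: shift back: f−1=e, o−1=n, j−1=i, q−1=p, t−1=s → enips; then reverse → spine.

spine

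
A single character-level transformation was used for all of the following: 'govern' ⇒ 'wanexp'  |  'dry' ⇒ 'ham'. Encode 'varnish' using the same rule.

The output letters match the input read backwards, each shifted +9: govern reversed is nrevog. Two steps: reverse the string, then apply a Caesar shift of +9.
Applying it to varnish: reverse → hsinrav; then shift: h+9=q, s+9=b, i+9=r, n+9=w, r+9=a, a+9=j, v+9=e.

qbrwaje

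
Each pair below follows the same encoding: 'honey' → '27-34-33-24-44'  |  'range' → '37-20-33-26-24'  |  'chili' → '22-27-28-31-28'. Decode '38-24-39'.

set

h is letter #8 and maps to 27: an offset of 19. Letters become their 1-based position plus 19 (so a→20, b→21, …).
Decoding 38-24-39: 38→(38−19)÷1=19=s, 24→(24−19)÷1=5=e, 39→(39−19)÷1=20=t.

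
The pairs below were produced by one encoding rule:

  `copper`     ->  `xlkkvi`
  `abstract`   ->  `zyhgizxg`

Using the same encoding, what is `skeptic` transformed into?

hpvkgrx

Each pair mirrors across the alphabet (c↔x, o↔l, p↔k): positions sum to 25. Letters are reflected about the middle of the alphabet (position → 25−position): Atbash.
For skeptic: s↔h, k↔p, e↔v, p↔k, t↔g, i↔r, c↔x.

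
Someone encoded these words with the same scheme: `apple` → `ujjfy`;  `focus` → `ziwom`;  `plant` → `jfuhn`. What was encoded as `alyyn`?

Compare letters: a→u is +20, p→j is +20, p→j is +20 — a constant shift. Every letter moves 20 places later in the alphabet, wrapping around z→a.
Decoding alyyn: a−20=g, l−20=r, y−20=e, y−20=e, n−20=t.

greet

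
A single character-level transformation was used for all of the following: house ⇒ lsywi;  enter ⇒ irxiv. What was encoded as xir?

Compare letters: h→l is +4, o→s is +4, u→y is +4 — a constant shift. Every letter moves 4 places later in the alphabet, wrapping around z→a.
Undoing it on xir: x−4=t, i−4=e, r−4=n.

ten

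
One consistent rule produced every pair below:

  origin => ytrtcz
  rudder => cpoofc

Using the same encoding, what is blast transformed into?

edlwm

Two steps: reverse the string, then apply a Caesar shift of +11.
Applying it to blast: reverse → tsalb; then shift: t+11=e, s+11=d, a+11=l, l+11=w, b+11=m.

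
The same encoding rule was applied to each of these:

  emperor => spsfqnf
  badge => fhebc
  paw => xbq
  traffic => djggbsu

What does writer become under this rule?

sfujsx

The output letters match the input read backwards, each shifted +1: emperor reversed is rorepme. The word is reversed, then every letter is shifted forward by 1.
On writer: reverse → retirw; then shift: r+1=s, e+1=f, t+1=u, i+1=j, r+1=s, w+1=x.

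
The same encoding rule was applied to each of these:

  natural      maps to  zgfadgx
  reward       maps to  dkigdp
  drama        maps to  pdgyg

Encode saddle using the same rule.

egppxk

The shift depends on letter class: consonant n→z is +12, but vowel a→g is +6. The rule splits by letter class: vowels +6, consonants +12.
Applying it to saddle: s(cons)+12=e, a(vowel)+6=g, d(cons)+12=p, d(cons)+12=p, l(cons)+12=x, e(vowel)+6=k.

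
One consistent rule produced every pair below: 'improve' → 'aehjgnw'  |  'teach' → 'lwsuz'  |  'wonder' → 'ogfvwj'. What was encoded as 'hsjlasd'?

This is a Caesar cipher with shift 18.
Reversing it on hsjlasd: h−18=p, s−18=a, j−18=r, l−18=t, a−18=i, s−18=a, d−18=l.

partial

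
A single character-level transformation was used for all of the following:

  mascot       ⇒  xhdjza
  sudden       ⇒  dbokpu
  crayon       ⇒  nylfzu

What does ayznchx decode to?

Shifts by position in mascot: pos 0: m→x (+11), pos 1: a→h (+7), pos 2: s→d (+11), pos 3: c→j (+7) — repeating every 2. The shifts repeat in a cycle of length 2: positions 0,1,… shift by +11, +7, then the pattern repeats.
Decoding ayznchx: a−11=p, y−7=r, z−11=o, n−7=g, c−11=r, h−7=a, x−11=m.

program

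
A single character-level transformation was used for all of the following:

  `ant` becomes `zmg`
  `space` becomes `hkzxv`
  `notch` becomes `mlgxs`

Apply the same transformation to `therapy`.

gsvizkb

This is the alphabet-reversal cipher (Atbash): a becomes z, b becomes y, etc.
On therapy: t↔g, h↔s, e↔v, r↔i, a↔z, p↔k, y↔b.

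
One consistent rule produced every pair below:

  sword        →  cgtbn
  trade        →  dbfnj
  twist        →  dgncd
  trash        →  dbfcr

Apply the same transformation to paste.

The shift depends on letter class: consonant s→c is +10, but vowel o→t is +5. Vowels shift forward by 5 and consonants shift forward by 10.
For paste: p(cons)+10=z, a(vowel)+5=f, s(cons)+10=c, t(cons)+10=d, e(vowel)+5=j.

zfcdj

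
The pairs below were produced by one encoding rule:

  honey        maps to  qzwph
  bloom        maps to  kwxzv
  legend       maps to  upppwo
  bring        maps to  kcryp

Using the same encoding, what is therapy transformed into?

csncjah

Shifts by position in honey: pos 0: h→q (+9), pos 1: o→z (+11), pos 2: n→w (+9), pos 3: e→p (+11) — repeating every 2. It's a Vigenère-style cipher with numeric key [9,11]: position i shifts by key[i mod 2].
Applying it to therapy: t+9=c, h+11=s, e+9=n, r+11=c, a+9=j, p+11=a, y+9=h.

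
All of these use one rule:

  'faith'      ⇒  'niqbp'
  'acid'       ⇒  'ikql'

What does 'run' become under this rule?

zcv

Compare letters: f→n is +8, a→i is +8, i→q is +8 — a constant shift. Every letter moves 8 places later in the alphabet, wrapping around z→a.
On run: r+8=z, u+8=c, n+8=v.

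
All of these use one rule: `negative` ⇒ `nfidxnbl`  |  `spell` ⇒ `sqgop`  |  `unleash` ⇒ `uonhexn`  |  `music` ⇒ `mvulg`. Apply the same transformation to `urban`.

usddr

In negative: n→n is +0, e→f is +1, g→i is +2, a→d is +3 — the shift increases by 1 each position. The shift increases by 1 at each position, starting from +0: 0, 1, 2, ….
For urban: u+0=u, r+1=s, b+2=d, a+3=d, n+4=r.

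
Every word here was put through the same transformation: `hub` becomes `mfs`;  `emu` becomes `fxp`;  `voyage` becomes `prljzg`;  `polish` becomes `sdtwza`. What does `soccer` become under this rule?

cpnnzd

The output letters match the input read backwards, each shifted +11: hub reversed is buh. The word is reversed, then every letter is shifted forward by 11.
For soccer: reverse → reccos; then shift: r+11=c, e+11=p, c+11=n, c+11=n, o+11=z, s+11=d.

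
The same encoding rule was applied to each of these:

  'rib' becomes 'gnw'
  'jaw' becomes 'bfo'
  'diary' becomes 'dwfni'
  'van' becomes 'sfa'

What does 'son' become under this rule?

stx

The output letters match the input read backwards, each shifted +5: rib reversed is bir. The word is reversed, then every letter is shifted forward by 5.
On son: reverse → nos; then shift: n+5=s, o+5=t, s+5=x.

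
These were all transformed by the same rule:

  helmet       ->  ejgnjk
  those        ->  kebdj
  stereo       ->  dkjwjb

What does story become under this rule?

dkbwt

h(7)→e(4) and e(4)→j(9) fit y≡7x+7 (mod 26); the inverse of 7 mod 26 is 15. This is an affine cipher: with a=0,…,z=25, each position x becomes (7x+7) mod 26.
Applying it to story: s(18)→7·18+7≡3=d; t(19)→7·19+7≡10=k; o(14)→7·14+7≡1=b; r(17)→7·17+7≡22=w; y(24)→7·24+7≡19=t (all mod 26).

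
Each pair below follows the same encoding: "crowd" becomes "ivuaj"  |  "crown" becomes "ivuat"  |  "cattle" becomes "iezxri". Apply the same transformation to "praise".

It's a Vigenère-style cipher with numeric key [6,4]: position i shifts by key[i mod 2].
Applying it to praise: p+6=v, r+4=v, a+6=g, i+4=m, s+6=y, e+4=i.

vvgmyi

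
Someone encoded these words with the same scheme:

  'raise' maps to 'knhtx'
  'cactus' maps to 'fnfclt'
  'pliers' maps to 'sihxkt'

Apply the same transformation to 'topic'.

Each letter's alphabet position (a=0..z=25) is mapped through 9·x+13 mod 26 — an affine cipher.
Applying it to topic: t(19)→9·19+13≡2=c; o(14)→9·14+13≡9=j; p(15)→9·15+13≡18=s; i(8)→9·8+13≡7=h; c(2)→9·2+13≡5=f (all mod 26).

cjshf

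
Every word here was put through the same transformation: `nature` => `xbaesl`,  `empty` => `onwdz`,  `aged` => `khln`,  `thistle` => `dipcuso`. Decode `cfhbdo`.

search

Shifts by position in nature: pos 0: n→x (+10), pos 1: a→b (+1), pos 2: t→a (+7), pos 3: u→e (+10), pos 4: r→s (+1), pos 5: e→l (+7) — repeating every 3. It's a Vigenère-style cipher with numeric key [10,1,7]: position i shifts by key[i mod 3].
Reversing it on cfhbdo: c−10=s, f−1=e, h−7=a, b−10=r, d−1=c, o−7=h.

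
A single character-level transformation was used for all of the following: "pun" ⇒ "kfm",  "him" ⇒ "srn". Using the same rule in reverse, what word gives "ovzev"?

Each pair mirrors across the alphabet (p↔k, u↔f, n↔m): positions sum to 25. Letters are reflected about the middle of the alphabet (position → 25−position): Atbash.
Undoing it on ovzev: o↔l, v↔e, z↔a, e↔v, v↔e.

leave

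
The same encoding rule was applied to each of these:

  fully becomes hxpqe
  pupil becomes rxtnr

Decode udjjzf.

safety

In fully: f→h is +2, u→x is +3, l→p is +4, l→q is +5 — the shift increases by 1 each position. The shift increases by 1 at each position, starting from +2: 2, 3, 4, ….
Reversing it on udjjzf: u−2=s, d−3=a, j−4=f, j−5=e, z−6=t, f−7=y.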